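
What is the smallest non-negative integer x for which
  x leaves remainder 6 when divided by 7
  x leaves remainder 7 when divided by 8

From x ≡ 6 (mod 7) write x = 6 + 7t. Substituting into x ≡ 7 (mod 8) gives 7t ≡ 1 (mod 8), and since 7⁻¹ ≡ 7 (mod 8), t ≡ 7. Hence x ≡ 6 + 7·7 = 55 (mod 56).

55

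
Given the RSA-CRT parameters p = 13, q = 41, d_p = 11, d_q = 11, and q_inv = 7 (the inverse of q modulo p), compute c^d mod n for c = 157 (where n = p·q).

183

m₁ = c^(d_p) mod p: c ≡ 1 (mod 13), and 1^11 mod 13 = 1.
m₂ = c^(d_q) mod q: c ≡ 34 (mod 41), and 34^11 mod 41 = 19.
h = q_inv·(m₁ − m₂) mod p = 7·(1 − 19) mod 13 = 4.
m = m₂ + h·q = 19 + 4·41 = 183.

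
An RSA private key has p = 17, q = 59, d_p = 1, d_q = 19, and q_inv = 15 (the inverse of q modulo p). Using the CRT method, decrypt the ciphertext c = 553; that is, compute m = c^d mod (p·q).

m₁ = c^(d_p) mod p: c ≡ 9 (mod 17), and 9^1 mod 17 = 9.
m₂ = c^(d_q) mod q: c ≡ 22 (mod 59), and 22^19 mod 59 = 57.
h = q_inv·(m₁ − m₂) mod p = 15·(9 − 57) mod 17 = 11.
m = m₂ + h·q = 57 + 11·59 = 706.

706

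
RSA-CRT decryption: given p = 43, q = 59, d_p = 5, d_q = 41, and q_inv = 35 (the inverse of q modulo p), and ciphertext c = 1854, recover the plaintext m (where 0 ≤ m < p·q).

29

m₁ = c^(d_p) mod p: c ≡ 5 (mod 43), and 5^5 mod 43 = 29.
m₂ = c^(d_q) mod q: c ≡ 25 (mod 59), and 25^41 mod 59 = 29.
h = q_inv·(m₁ − m₂) mod p = 35·(29 − 29) mod 43 = 0.
m = m₂ + h·q = 29 + 0·59 = 29.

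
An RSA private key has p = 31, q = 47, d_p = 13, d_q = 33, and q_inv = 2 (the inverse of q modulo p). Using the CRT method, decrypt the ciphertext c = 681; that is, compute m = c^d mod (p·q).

m₁ = c^(d_p) mod p: c ≡ 30 (mod 31), and 30^13 mod 31 = 30.
m₂ = c^(d_q) mod q: c ≡ 23 (mod 47), and 23^33 mod 47 = 33.
h = q_inv·(m₁ − m₂) mod p = 2·(30 − 33) mod 31 = 25.
m = m₂ + h·q = 33 + 25·47 = 1208.

1208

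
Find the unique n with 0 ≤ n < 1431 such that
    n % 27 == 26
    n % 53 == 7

From n ≡ 26 (mod 27) write n = 26 + 27t. Substituting into n ≡ 7 (mod 53) gives 27t ≡ 34 (mod 53), and since 27⁻¹ ≡ 2 (mod 53), t ≡ 15. Hence n ≡ 26 + 27·15 = 431 (mod 1431).

431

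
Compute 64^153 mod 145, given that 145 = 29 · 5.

Mod 29: 64 ≡ 6; by Fermat, exponent reduces to 153 mod 28 = 13; 6^13 ≡ 5 (mod 29).
Mod 5: 64 ≡ 4; by Fermat, exponent reduces to 153 mod 4 = 1; 4^1 ≡ 4 (mod 5).
Combine by CRT: x ≡ 5 (mod 29), x ≡ 4 (mod 5) ⇒ x ≡ 34 (mod 145).

34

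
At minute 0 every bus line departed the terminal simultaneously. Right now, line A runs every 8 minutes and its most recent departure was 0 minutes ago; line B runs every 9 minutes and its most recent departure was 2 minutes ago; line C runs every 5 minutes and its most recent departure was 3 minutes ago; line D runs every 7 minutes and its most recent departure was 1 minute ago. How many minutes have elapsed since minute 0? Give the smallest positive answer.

From t ≡ 0 (mod 8) write t = 0 + 8s. Substituting into t ≡ 2 (mod 9) gives 8s ≡ 2 (mod 9), and since 8⁻¹ ≡ 8 (mod 9), s ≡ 7. Hence t ≡ 0 + 8·7 = 56 (mod 72).
From t ≡ 56 (mod 72) write t = 56 + 72s. Substituting into t ≡ 3 (mod 5) gives 72s ≡ 2 (mod 5), and since 2⁻¹ ≡ 3 (mod 5), s ≡ 1. Hence t ≡ 56 + 72·1 = 128 (mod 360).
From t ≡ 128 (mod 360) write t = 128 + 360s. Substituting into t ≡ 1 (mod 7) gives 360s ≡ 6 (mod 7), and since 3⁻¹ ≡ 5 (mod 7), s ≡ 2. Hence t ≡ 128 + 360·2 = 848 (mod 2520).

848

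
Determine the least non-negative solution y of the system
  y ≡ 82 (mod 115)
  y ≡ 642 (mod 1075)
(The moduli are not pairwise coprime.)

10317

Combine the congruences pairwise.
gcd(115, 1075) = 5 and 5 | (642 − 82), so the pair is consistent; merging gives y ≡ 10317 (mod 24725), where 24725 = lcm(115, 1075).
The solution is unique modulo lcm(115, 1075) = 24725.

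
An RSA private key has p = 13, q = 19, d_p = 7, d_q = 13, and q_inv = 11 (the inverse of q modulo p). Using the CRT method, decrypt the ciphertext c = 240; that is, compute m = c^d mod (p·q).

202

m₁ = c^(d_p) mod p: c ≡ 6 (mod 13), and 6^7 mod 13 = 7.
m₂ = c^(d_q) mod q: c ≡ 12 (mod 19), and 12^13 mod 19 = 12.
h = q_inv·(m₁ − m₂) mod p = 11·(7 − 12) mod 13 = 10.
m = m₂ + h·q = 12 + 10·19 = 202.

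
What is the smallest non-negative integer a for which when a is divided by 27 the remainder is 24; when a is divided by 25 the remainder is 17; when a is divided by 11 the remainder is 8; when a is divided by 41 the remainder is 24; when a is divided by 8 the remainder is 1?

552417

The moduli are pairwise coprime; N = 27·25·11·41·8 = 2435400.
N/27 = 90200; 90200 ≡ 20 (mod 27); 20·23 ≡ 1, so inverse 23.
N/25 = 97416; 97416 ≡ 16 (mod 25); 16·11 ≡ 1, so inverse 11.
N/11 = 221400; 221400 ≡ 3 (mod 11); 3·4 ≡ 1, so inverse 4.
N/41 = 59400; 59400 ≡ 32 (mod 41); 32·9 ≡ 1, so inverse 9.
N/8 = 304425; 304425 ≡ 1 (mod 8), inverse 1.
a ≡ 24·90200·23 + 17·97416·11 + 8·221400·4 + 24·59400·9 + 1·304425·1 = 88226817.
88226817 mod 2435400 = 552417.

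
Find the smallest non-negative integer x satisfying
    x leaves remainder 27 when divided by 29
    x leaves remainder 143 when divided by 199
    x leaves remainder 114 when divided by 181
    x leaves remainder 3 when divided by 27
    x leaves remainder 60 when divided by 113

From x ≡ 27 (mod 29) write x = 27 + 29t. Substituting into x ≡ 143 (mod 199) gives 29t ≡ 116 (mod 199), and since 29⁻¹ ≡ 151 (mod 199), t ≡ 4. Hence x ≡ 27 + 29·4 = 143 (mod 5771).
From x ≡ 143 (mod 5771) write x = 143 + 5771t. Substituting into x ≡ 114 (mod 181) gives 5771t ≡ 152 (mod 181), and since 160⁻¹ ≡ 112 (mod 181), t ≡ 10. Hence x ≡ 143 + 5771·10 = 57853 (mod 1044551).
From x ≡ 57853 (mod 1044551) write x = 57853 + 1044551t. Substituting into x ≡ 3 (mod 27) gives 1044551t ≡ 11 (mod 27), and since 2⁻¹ ≡ 14 (mod 27), t ≡ 19. Hence x ≡ 57853 + 1044551·19 = 19904322 (mod 28202877).
From x ≡ 19904322 (mod 28202877) write x = 19904322 + 28202877t. Substituting into x ≡ 60 (mod 113) gives 28202877t ≡ 10 (mod 113), and since 111⁻¹ ≡ 56 (mod 113), t ≡ 108. Hence x ≡ 19904322 + 28202877·108 = 3065815038 (mod 3186925101).

3065815038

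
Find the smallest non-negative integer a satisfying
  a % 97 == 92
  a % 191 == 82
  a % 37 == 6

468796

The moduli are pairwise coprime; N = 97·191·37 = 685499.
N/97 = 7067; 7067 ≡ 83 (mod 97); 83·90 ≡ 1, so inverse 90.
N/191 = 3589; 3589 ≡ 151 (mod 191); 151·148 ≡ 1, so inverse 148.
N/37 = 18527; 18527 ≡ 27 (mod 37); 27·11 ≡ 1, so inverse 11.
a ≡ 92·7067·90 + 82·3589·148 + 6·18527·11 = 103293646.
103293646 mod 685499 = 468796.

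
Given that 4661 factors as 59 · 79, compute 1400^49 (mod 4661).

2779

Mod 59: 1400 ≡ 43; 43^49 ≡ 6 (mod 59).
Mod 79: 1400 ≡ 57; 57^49 ≡ 14 (mod 79).
Combine by CRT: x ≡ 6 (mod 59), x ≡ 14 (mod 79) ⇒ x ≡ 2779 (mod 4661).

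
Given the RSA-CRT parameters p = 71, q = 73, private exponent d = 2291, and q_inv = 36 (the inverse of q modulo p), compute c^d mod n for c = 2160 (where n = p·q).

d_p = d mod (p−1) = 2291 mod 70 = 51; d_q = d mod (q−1) = 59.
m₁ = c^(d_p) mod p: c ≡ 30 (mod 71), and 30^51 mod 71 = 48.
m₂ = c^(d_q) mod q: c ≡ 43 (mod 73), and 43^59 mod 73 = 56.
h = q_inv·(m₁ − m₂) mod p = 36·(48 − 56) mod 71 = 67.
m = m₂ + h·q = 56 + 67·73 = 4947.

4947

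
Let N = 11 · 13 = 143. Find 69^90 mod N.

1

Mod 11: 69 ≡ 3; since 10 | 90, by Fermat 3^90 ≡ 1 (mod 11).
Mod 13: 69 ≡ 4; by Fermat, exponent reduces to 90 mod 12 = 6; 4^6 ≡ 1 (mod 13).
Combine by CRT: x ≡ 1 (mod 11), x ≡ 1 (mod 13) ⇒ x ≡ 1 (mod 143).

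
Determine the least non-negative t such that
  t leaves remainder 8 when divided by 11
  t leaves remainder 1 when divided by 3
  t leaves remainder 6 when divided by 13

19

From t ≡ 8 (mod 11) write t = 8 + 11s. Substituting into t ≡ 1 (mod 3) gives 11s ≡ 2 (mod 3), and since 2⁻¹ ≡ 2 (mod 3), s ≡ 1. Hence t ≡ 8 + 11·1 = 19 (mod 33).
From t ≡ 19 (mod 33) write t = 19 + 33s. Substituting into t ≡ 6 (mod 13) gives 33s ≡ 0 (mod 13), and since 7⁻¹ ≡ 2 (mod 13), s ≡ 0. Hence t ≡ 19 + 33·0 = 19 (mod 429).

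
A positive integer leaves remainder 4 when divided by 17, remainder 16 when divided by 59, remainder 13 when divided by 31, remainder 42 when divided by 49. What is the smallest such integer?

From N ≡ 4 (mod 17) write N = 4 + 17t. Substituting into N ≡ 16 (mod 59) gives 17t ≡ 12 (mod 59), and since 17⁻¹ ≡ 7 (mod 59), t ≡ 25. Hence N ≡ 4 + 17·25 = 429 (mod 1003).
From N ≡ 429 (mod 1003) write N = 429 + 1003t. Substituting into N ≡ 13 (mod 31) gives 1003t ≡ 18 (mod 31), and since 11⁻¹ ≡ 17 (mod 31), t ≡ 27. Hence N ≡ 429 + 1003·27 = 27510 (mod 31093).
From N ≡ 27510 (mod 31093) write N = 27510 + 31093t. Substituting into N ≡ 42 (mod 49) gives 31093t ≡ 21 (mod 49), and since 27⁻¹ ≡ 20 (mod 49), t ≡ 28. Hence N ≡ 27510 + 31093·28 = 898114 (mod 1523557).

898114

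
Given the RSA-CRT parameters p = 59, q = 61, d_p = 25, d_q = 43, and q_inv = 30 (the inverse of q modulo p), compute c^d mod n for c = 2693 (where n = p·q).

3474

m₁ = c^(d_p) mod p: c ≡ 38 (mod 59), and 38^25 mod 59 = 52.
m₂ = c^(d_q) mod q: c ≡ 9 (mod 61), and 9^43 mod 61 = 58.
h = q_inv·(m₁ − m₂) mod p = 30·(52 − 58) mod 59 = 56.
m = m₂ + h·q = 58 + 56·61 = 3474.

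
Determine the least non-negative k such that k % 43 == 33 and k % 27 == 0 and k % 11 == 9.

2484

From k ≡ 33 (mod 43) write k = 33 + 43t. Substituting into k ≡ 0 (mod 27) gives 43t ≡ 21 (mod 27), and since 16⁻¹ ≡ 22 (mod 27), t ≡ 3. Hence k ≡ 33 + 43·3 = 162 (mod 1161).
From k ≡ 162 (mod 1161) write k = 162 + 1161t. Substituting into k ≡ 9 (mod 11) gives 1161t ≡ 1 (mod 11), and since 6⁻¹ ≡ 2 (mod 11), t ≡ 2. Hence k ≡ 162 + 1161·2 = 2484 (mod 12771).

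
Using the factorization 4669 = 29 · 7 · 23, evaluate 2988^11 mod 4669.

Mod 29: 2988 ≡ 1; 1^11 ≡ 1 (mod 29).
Mod 7: 2988 ≡ 6; by Fermat, exponent reduces to 11 mod 6 = 5; 6^5 ≡ 6 (mod 7).
Mod 23: 2988 ≡ 21; 21^11 ≡ 22 (mod 23).
Combine by CRT: x ≡ 1 (mod 29), x ≡ 6 (mod 7), x ≡ 22 (mod 23) ⇒ x ≡ 1770 (mod 4669).

1770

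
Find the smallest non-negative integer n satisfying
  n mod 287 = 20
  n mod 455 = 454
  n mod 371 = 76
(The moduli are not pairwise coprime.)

gcd(287, 455) = 7 and 7 | (454 − 20), so the pair is consistent; merging gives n ≡ 16379 (mod 18655), where 18655 = lcm(287, 455).
gcd(18655, 371) = 7 and 7 | (76 − 16379), so the pair is consistent; merging gives n ≡ 613339 (mod 988715), where 988715 = lcm(18655, 371).
The solution is unique modulo lcm(287, 455, 371) = 988715.

613339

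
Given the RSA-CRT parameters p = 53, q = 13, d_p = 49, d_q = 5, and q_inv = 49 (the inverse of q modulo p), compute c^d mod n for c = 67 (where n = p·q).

552

m₁ = c^(d_p) mod p: c ≡ 14 (mod 53), and 14^49 mod 53 = 22.
m₂ = c^(d_q) mod q: c ≡ 2 (mod 13), and 2^5 mod 13 = 6.
h = q_inv·(m₁ − m₂) mod p = 49·(22 − 6) mod 53 = 42.
m = m₂ + h·q = 6 + 42·13 = 552.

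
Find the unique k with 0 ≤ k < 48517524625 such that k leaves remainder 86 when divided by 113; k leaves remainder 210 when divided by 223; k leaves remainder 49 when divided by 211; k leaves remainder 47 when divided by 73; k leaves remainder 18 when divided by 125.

31788153143

From k ≡ 86 (mod 113) write k = 86 + 113t. Substituting into k ≡ 210 (mod 223) gives 113t ≡ 124 (mod 223), and since 113⁻¹ ≡ 75 (mod 223), t ≡ 157. Hence k ≡ 86 + 113·157 = 17827 (mod 25199).
From k ≡ 17827 (mod 25199) write k = 17827 + 25199t. Substituting into k ≡ 49 (mod 211) gives 25199t ≡ 157 (mod 211), and since 90⁻¹ ≡ 68 (mod 211), t ≡ 126. Hence k ≡ 17827 + 25199·126 = 3192901 (mod 5316989).
From k ≡ 3192901 (mod 5316989) write k = 3192901 + 5316989t. Substituting into k ≡ 47 (mod 73) gives 5316989t ≡ 20 (mod 73), and since 34⁻¹ ≡ 58 (mod 73), t ≡ 65. Hence k ≡ 3192901 + 5316989·65 = 348797186 (mod 388140197).
From k ≡ 348797186 (mod 388140197) write k = 348797186 + 388140197t. Substituting into k ≡ 18 (mod 125) gives 388140197t ≡ 82 (mod 125), and since 72⁻¹ ≡ 33 (mod 125), t ≡ 81. Hence k ≡ 348797186 + 388140197·81 = 31788153143 (mod 48517524625).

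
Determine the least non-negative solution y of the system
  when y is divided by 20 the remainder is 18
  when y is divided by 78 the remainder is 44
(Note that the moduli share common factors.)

278

Combine the congruences pairwise.
gcd(20, 78) = 2 and 2 | (44 − 18), so the pair is consistent; merging gives y ≡ 278 (mod 780), where 780 = lcm(20, 78).
The solution is unique modulo lcm(20, 78) = 780.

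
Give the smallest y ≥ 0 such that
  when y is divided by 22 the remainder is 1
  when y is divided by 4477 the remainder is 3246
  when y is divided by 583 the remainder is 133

356929

Combine the congruences pairwise.
gcd(22, 4477) = 11 and 11 | (3246 − 1), so the pair is consistent; merging gives y ≡ 7723 (mod 8954), where 8954 = lcm(22, 4477).
gcd(8954, 583) = 11 and 11 | (133 − 7723), so the pair is consistent; merging gives y ≡ 356929 (mod 474562), where 474562 = lcm(8954, 583).
The solution is unique modulo lcm(22, 4477, 583) = 474562.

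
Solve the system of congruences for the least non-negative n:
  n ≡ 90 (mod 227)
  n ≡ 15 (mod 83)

From n ≡ 90 (mod 227) write n = 90 + 227t. Substituting into n ≡ 15 (mod 83) gives 227t ≡ 8 (mod 83), and since 61⁻¹ ≡ 49 (mod 83), t ≡ 60. Hence n ≡ 90 + 227·60 = 13710 (mod 18841).

13710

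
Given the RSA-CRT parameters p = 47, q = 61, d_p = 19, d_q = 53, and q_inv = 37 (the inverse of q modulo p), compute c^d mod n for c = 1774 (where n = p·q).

1483

m₁ = c^(d_p) mod p: c ≡ 35 (mod 47), and 35^19 mod 47 = 26.
m₂ = c^(d_q) mod q: c ≡ 5 (mod 61), and 5^53 mod 61 = 19.
h = q_inv·(m₁ − m₂) mod p = 37·(26 − 19) mod 47 = 24.
m = m₂ + h·q = 19 + 24·61 = 1483.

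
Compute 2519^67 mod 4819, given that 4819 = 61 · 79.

Mod 61: 2519 ≡ 18; by Fermat, exponent reduces to 67 mod 60 = 7; 18^7 ≡ 59 (mod 61).
Mod 79: 2519 ≡ 70; 70^67 ≡ 48 (mod 79).
Combine by CRT: x ≡ 59 (mod 61), x ≡ 48 (mod 79) ⇒ x ≡ 364 (mod 4819).

364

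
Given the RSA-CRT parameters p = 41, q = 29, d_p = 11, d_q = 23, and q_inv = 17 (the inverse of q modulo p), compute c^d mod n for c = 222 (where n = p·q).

m₁ = c^(d_p) mod p: c ≡ 17 (mod 41), and 17^11 mod 41 = 11.
m₂ = c^(d_q) mod q: c ≡ 19 (mod 29), and 19^23 mod 29 = 18.
h = q_inv·(m₁ − m₂) mod p = 17·(11 − 18) mod 41 = 4.
m = m₂ + h·q = 18 + 4·29 = 134.

134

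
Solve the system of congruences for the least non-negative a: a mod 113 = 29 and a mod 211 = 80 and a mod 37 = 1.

863914

The moduli are pairwise coprime; N = 113·211·37 = 882191.
N/113 = 7807; 7807 ≡ 10 (mod 113); 10·34 ≡ 1, so inverse 34.
N/211 = 4181; 4181 ≡ 172 (mod 211); 172·119 ≡ 1, so inverse 119.
N/37 = 23843; 23843 ≡ 15 (mod 37); 15·5 ≡ 1, so inverse 5.
a ≡ 29·7807·34 + 80·4181·119 + 1·23843·5 = 47620037.
47620037 mod 882191 = 863914.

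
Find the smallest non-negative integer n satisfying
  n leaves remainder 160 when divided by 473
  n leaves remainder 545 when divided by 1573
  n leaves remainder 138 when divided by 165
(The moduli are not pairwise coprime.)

gcd(473, 1573) = 11 and 11 | (545 − 160), so the pair is consistent; merging gives n ≡ 30432 (mod 67639), where 67639 = lcm(473, 1573).
gcd(67639, 165) = 11 and 11 | (138 − 30432), so the pair is consistent; merging gives n ≡ 639183 (mod 1014585), where 1014585 = lcm(67639, 165).
The solution is unique modulo lcm(473, 1573, 165) = 1014585.

639183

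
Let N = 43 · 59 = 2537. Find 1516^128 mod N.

Mod 43: 1516 ≡ 11; by Fermat, exponent reduces to 128 mod 42 = 2; 11^2 ≡ 35 (mod 43).
Mod 59: 1516 ≡ 41; by Fermat, exponent reduces to 128 mod 58 = 12; 41^12 ≡ 12 (mod 59).
Combine by CRT: x ≡ 35 (mod 43), x ≡ 12 (mod 59) ⇒ x ≡ 1841 (mod 2537).

1841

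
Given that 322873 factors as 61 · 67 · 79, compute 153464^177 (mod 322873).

32882

Mod 61: 153464 ≡ 49; by Fermat, exponent reduces to 177 mod 60 = 57; 49^57 ≡ 3 (mod 61).
Mod 67: 153464 ≡ 34; by Fermat, exponent reduces to 177 mod 66 = 45; 34^45 ≡ 52 (mod 67).
Mod 79: 153464 ≡ 46; by Fermat, exponent reduces to 177 mod 78 = 21; 46^21 ≡ 18 (mod 79).
Combine by CRT: x ≡ 3 (mod 61), x ≡ 52 (mod 67), x ≡ 18 (mod 79) ⇒ x ≡ 32882 (mod 322873).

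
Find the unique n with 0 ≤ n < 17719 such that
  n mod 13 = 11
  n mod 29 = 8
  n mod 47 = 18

10593

Combine the congruences pairwise.
From n ≡ 11 (mod 13) write n = 11 + 13t. Substituting into n ≡ 8 (mod 29) gives 13t ≡ 26 (mod 29), and since 13⁻¹ ≡ 9 (mod 29), t ≡ 2. Hence n ≡ 11 + 13·2 = 37 (mod 377).
From n ≡ 37 (mod 377) write n = 37 + 377t. Substituting into n ≡ 18 (mod 47) gives 377t ≡ 28 (mod 47), and since 1⁻¹ ≡ 1 (mod 47), t ≡ 28. Hence n ≡ 37 + 377·28 = 10593 (mod 17719).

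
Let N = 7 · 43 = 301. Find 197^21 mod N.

Mod 7: 197 ≡ 1; by Fermat, exponent reduces to 21 mod 6 = 3; 1^3 ≡ 1 (mod 7).
Mod 43: 197 ≡ 25; 25^21 ≡ 1 (mod 43).
Combine by CRT: x ≡ 1 (mod 7), x ≡ 1 (mod 43) ⇒ x ≡ 1 (mod 301).

1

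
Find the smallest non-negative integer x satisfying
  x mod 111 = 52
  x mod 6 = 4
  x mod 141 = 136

1828

gcd(111, 6) = 3 and 3 | (4 − 52), so the pair is consistent; merging gives x ≡ 52 (mod 222), where 222 = lcm(111, 6).
gcd(222, 141) = 3 and 3 | (136 − 52), so the pair is consistent; merging gives x ≡ 1828 (mod 10434), where 10434 = lcm(222, 141).
The solution is unique modulo lcm(111, 6, 141) = 10434.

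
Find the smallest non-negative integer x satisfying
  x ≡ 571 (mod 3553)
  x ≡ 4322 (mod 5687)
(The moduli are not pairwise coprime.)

1329393

gcd(3553, 5687) = 11 and 11 | (4322 − 571), so the pair is consistent; merging gives x ≡ 1329393 (mod 1836901), where 1836901 = lcm(3553, 5687).
The solution is unique modulo lcm(3553, 5687) = 1836901.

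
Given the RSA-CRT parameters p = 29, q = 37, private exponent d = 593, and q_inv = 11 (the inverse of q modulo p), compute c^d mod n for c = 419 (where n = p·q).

d_p = d mod (p−1) = 593 mod 28 = 5; d_q = d mod (q−1) = 17.
m₁ = c^(d_p) mod p: c ≡ 13 (mod 29), and 13^5 mod 29 = 6.
m₂ = c^(d_q) mod q: c ≡ 12 (mod 37), and 12^17 mod 37 = 34.
h = q_inv·(m₁ − m₂) mod p = 11·(6 − 34) mod 29 = 11.
m = m₂ + h·q = 34 + 11·37 = 441.

441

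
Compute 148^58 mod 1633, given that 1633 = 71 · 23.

1484

Mod 71: 148 ≡ 6; 6^58 ≡ 64 (mod 71).
Mod 23: 148 ≡ 10; by Fermat, exponent reduces to 58 mod 22 = 14; 10^14 ≡ 12 (mod 23).
Combine by CRT: x ≡ 64 (mod 71), x ≡ 12 (mod 23) ⇒ x ≡ 1484 (mod 1633).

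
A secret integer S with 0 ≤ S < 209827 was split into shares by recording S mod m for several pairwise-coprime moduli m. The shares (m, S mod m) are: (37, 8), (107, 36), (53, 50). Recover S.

From S ≡ 8 (mod 37) write S = 8 + 37t. Substituting into S ≡ 36 (mod 107) gives 37t ≡ 28 (mod 107), and since 37⁻¹ ≡ 81 (mod 107), t ≡ 21. Hence S ≡ 8 + 37·21 = 785 (mod 3959).
From S ≡ 785 (mod 3959) write S = 785 + 3959t. Substituting into S ≡ 50 (mod 53) gives 3959t ≡ 7 (mod 53), and since 37⁻¹ ≡ 43 (mod 53), t ≡ 36. Hence S ≡ 785 + 3959·36 = 143309 (mod 209827).

143309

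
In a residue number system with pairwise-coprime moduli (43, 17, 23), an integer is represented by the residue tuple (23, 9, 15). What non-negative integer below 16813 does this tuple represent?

15632

The moduli are pairwise coprime; N = 43·17·23 = 16813.
N/43 = 391; 391 ≡ 4 (mod 43); 4·11 ≡ 1, so inverse 11.
N/17 = 989; 989 ≡ 3 (mod 17); 3·6 ≡ 1, so inverse 6.
N/23 = 731; 731 ≡ 18 (mod 23); 18·9 ≡ 1, so inverse 9.
x ≡ 23·391·11 + 9·989·6 + 15·731·9 = 251014.
251014 mod 16813 = 15632.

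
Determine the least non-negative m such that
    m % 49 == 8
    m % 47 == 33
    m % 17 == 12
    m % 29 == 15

4075

Combine the congruences pairwise.
From m ≡ 8 (mod 49) write m = 8 + 49t. Substituting into m ≡ 33 (mod 47) gives 49t ≡ 25 (mod 47), and since 2⁻¹ ≡ 24 (mod 47), t ≡ 36. Hence m ≡ 8 + 49·36 = 1772 (mod 2303).
From m ≡ 1772 (mod 2303) write m = 1772 + 2303t. Substituting into m ≡ 12 (mod 17) gives 2303t ≡ 8 (mod 17), and since 8⁻¹ ≡ 15 (mod 17), t ≡ 1. Hence m ≡ 1772 + 2303·1 = 4075 (mod 39151).
From m ≡ 4075 (mod 39151) write m = 4075 + 39151t. Substituting into m ≡ 15 (mod 29) gives 39151t ≡ 0 (mod 29), and since 1⁻¹ ≡ 1 (mod 29), t ≡ 0. Hence m ≡ 4075 + 39151·0 = 4075 (mod 1135379).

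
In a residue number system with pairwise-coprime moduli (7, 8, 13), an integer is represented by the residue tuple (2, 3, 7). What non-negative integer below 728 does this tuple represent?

The moduli are pairwise coprime; N = 7·8·13 = 728.
N/7 = 104; 104 ≡ 6 (mod 7); 6·6 ≡ 1, so inverse 6.
N/8 = 91; 91 ≡ 3 (mod 8); 3·3 ≡ 1, so inverse 3.
N/13 = 56; 56 ≡ 4 (mod 13); 4·10 ≡ 1, so inverse 10.
x ≡ 2·104·6 + 3·91·3 + 7·56·10 = 5987.
5987 mod 728 = 163.

163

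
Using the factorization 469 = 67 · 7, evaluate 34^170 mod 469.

Mod 67: 34 ≡ 34; by Fermat, exponent reduces to 170 mod 66 = 38; 34^38 ≡ 23 (mod 67).
Mod 7: 34 ≡ 6; by Fermat, exponent reduces to 170 mod 6 = 2; 6^2 ≡ 1 (mod 7).
Combine by CRT: x ≡ 23 (mod 67), x ≡ 1 (mod 7) ⇒ x ≡ 358 (mod 469).

358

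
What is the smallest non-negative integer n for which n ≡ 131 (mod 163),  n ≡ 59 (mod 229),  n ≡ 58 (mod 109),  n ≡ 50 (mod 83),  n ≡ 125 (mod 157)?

26685578220

The moduli are pairwise coprime; M = 163·229·109·83·157 = 53018486933.
M/163 = 325266791; 325266791 ≡ 128 (mod 163); 128·149 ≡ 1, so inverse 149.
M/229 = 231521777; 231521777 ≡ 29 (mod 229); 29·79 ≡ 1, so inverse 79.
M/109 = 486408137; 486408137 ≡ 106 (mod 109); 106·36 ≡ 1, so inverse 36.
M/83 = 638776951; 638776951 ≡ 70 (mod 83); 70·51 ≡ 1, so inverse 51.
M/157 = 337697369; 337697369 ≡ 103 (mod 157); 103·125 ≡ 1, so inverse 125.
n ≡ 131·325266791·149 + 59·231521777·79 + 58·486408137·36 + 50·638776951·51 + 125·337697369·125 = 15349028301857.
15349028301857 mod 53018486933 = 26685578220.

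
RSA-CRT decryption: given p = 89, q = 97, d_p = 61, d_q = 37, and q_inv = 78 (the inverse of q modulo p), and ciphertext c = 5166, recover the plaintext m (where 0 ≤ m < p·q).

6143

m₁ = c^(d_p) mod p: c ≡ 4 (mod 89), and 4^61 mod 89 = 2.
m₂ = c^(d_q) mod q: c ≡ 25 (mod 97), and 25^37 mod 97 = 32.
h = q_inv·(m₁ − m₂) mod p = 78·(2 − 32) mod 89 = 63.
m = m₂ + h·q = 32 + 63·97 = 6143.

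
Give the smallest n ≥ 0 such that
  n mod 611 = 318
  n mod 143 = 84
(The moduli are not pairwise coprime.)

gcd(611, 143) = 13 and 13 | (84 − 318), so the pair is consistent; merging gives n ≡ 3373 (mod 6721), where 6721 = lcm(611, 143).
The solution is unique modulo lcm(611, 143) = 6721.

3373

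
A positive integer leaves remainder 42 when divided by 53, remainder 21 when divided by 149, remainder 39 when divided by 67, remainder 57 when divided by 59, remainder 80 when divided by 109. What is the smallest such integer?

1519316963

The moduli are pairwise coprime; M = 53·149·67·59·109 = 3402635669.
M/53 = 64200673; 64200673 ≡ 24 (mod 53); 24·42 ≡ 1, so inverse 42.
M/149 = 22836481; 22836481 ≡ 145 (mod 149); 145·37 ≡ 1, so inverse 37.
M/67 = 50785607; 50785607 ≡ 9 (mod 67); 9·15 ≡ 1, so inverse 15.
M/59 = 57671791; 57671791 ≡ 58 (mod 59); 58·58 ≡ 1, so inverse 58.
M/109 = 31216841; 31216841 ≡ 4 (mod 109); 4·82 ≡ 1, so inverse 82.
N ≡ 42·64200673·42 + 21·22836481·37 + 39·50785607·15 + 57·57671791·58 + 80·31216841·82 = 556148931010.
556148931010 mod 3402635669 = 1519316963.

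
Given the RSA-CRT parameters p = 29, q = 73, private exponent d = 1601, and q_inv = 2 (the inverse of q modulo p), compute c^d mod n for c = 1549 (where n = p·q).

d_p = d mod (p−1) = 1601 mod 28 = 5; d_q = d mod (q−1) = 17.
m₁ = c^(d_p) mod p: c ≡ 12 (mod 29), and 12^5 mod 29 = 12.
m₂ = c^(d_q) mod q: c ≡ 16 (mod 73), and 16^17 mod 73 = 32.
h = q_inv·(m₁ − m₂) mod p = 2·(12 − 32) mod 29 = 18.
m = m₂ + h·q = 32 + 18·73 = 1346.

1346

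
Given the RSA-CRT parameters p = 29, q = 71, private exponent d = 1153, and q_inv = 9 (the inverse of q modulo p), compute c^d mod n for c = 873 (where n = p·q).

620

d_p = d mod (p−1) = 1153 mod 28 = 5; d_q = d mod (q−1) = 33.
m₁ = c^(d_p) mod p: c ≡ 3 (mod 29), and 3^5 mod 29 = 11.
m₂ = c^(d_q) mod q: c ≡ 21 (mod 71), and 21^33 mod 71 = 52.
h = q_inv·(m₁ − m₂) mod p = 9·(11 − 52) mod 29 = 8.
m = m₂ + h·q = 52 + 8·71 = 620.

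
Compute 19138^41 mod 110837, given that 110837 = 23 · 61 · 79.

104285

Mod 23: 19138 ≡ 2; by Fermat, exponent reduces to 41 mod 22 = 19; 2^19 ≡ 3 (mod 23).
Mod 61: 19138 ≡ 45; 45^41 ≡ 36 (mod 61).
Mod 79: 19138 ≡ 20; 20^41 ≡ 5 (mod 79).
Combine by CRT: x ≡ 3 (mod 23), x ≡ 36 (mod 61), x ≡ 5 (mod 79) ⇒ x ≡ 104285 (mod 110837).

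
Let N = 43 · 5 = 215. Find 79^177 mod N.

Mod 43: 79 ≡ 36; by Fermat, exponent reduces to 177 mod 42 = 9; 36^9 ≡ 1 (mod 43).
Mod 5: 79 ≡ 4; by Fermat, exponent reduces to 177 mod 4 = 1; 4^1 ≡ 4 (mod 5).
Combine by CRT: x ≡ 1 (mod 43), x ≡ 4 (mod 5) ⇒ x ≡ 44 (mod 215).

44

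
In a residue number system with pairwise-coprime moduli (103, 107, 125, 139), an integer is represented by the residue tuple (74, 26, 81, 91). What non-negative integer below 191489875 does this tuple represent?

2767581

Combine the congruences pairwise.
From x ≡ 74 (mod 103) write x = 74 + 103t. Substituting into x ≡ 26 (mod 107) gives 103t ≡ 59 (mod 107), and since 103⁻¹ ≡ 80 (mod 107), t ≡ 12. Hence x ≡ 74 + 103·12 = 1310 (mod 11021).
From x ≡ 1310 (mod 11021) write x = 1310 + 11021t. Substituting into x ≡ 81 (mod 125) gives 11021t ≡ 21 (mod 125), and since 21⁻¹ ≡ 6 (mod 125), t ≡ 1. Hence x ≡ 1310 + 11021·1 = 12331 (mod 1377625).
From x ≡ 12331 (mod 1377625) write x = 12331 + 1377625t. Substituting into x ≡ 91 (mod 139) gives 1377625t ≡ 131 (mod 139), and since 135⁻¹ ≡ 104 (mod 139), t ≡ 2. Hence x ≡ 12331 + 1377625·2 = 2767581 (mod 191489875).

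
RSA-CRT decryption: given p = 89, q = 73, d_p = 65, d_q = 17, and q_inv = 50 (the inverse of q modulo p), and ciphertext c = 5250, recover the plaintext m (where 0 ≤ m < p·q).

m₁ = c^(d_p) mod p: c ≡ 88 (mod 89), and 88^65 mod 89 = 88.
m₂ = c^(d_q) mod q: c ≡ 67 (mod 73), and 67^17 mod 73 = 61.
h = q_inv·(m₁ − m₂) mod p = 50·(88 − 61) mod 89 = 15.
m = m₂ + h·q = 61 + 15·73 = 1156.

1156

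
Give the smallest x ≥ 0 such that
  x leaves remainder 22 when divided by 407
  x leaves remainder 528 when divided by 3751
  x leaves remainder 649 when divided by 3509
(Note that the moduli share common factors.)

gcd(407, 3751) = 11 and 11 | (528 − 22), so the pair is consistent; merging gives x ≡ 83050 (mod 138787), where 138787 = lcm(407, 3751).
gcd(138787, 3509) = 121 and 121 | (649 − 83050), so the pair is consistent; merging gives x ≡ 1470920 (mod 4024823), where 4024823 = lcm(138787, 3509).
The solution is unique modulo lcm(407, 3751, 3509) = 4024823.

1470920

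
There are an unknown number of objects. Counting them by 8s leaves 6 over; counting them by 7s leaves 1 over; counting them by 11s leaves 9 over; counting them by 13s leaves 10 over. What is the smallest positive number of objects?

4222

The moduli are pairwise coprime; M = 8·7·11·13 = 8008.
M/8 = 1001; 1001 ≡ 1 (mod 8), inverse 1.
M/7 = 1144; 1144 ≡ 3 (mod 7); 3·5 ≡ 1, so inverse 5.
M/11 = 728; 728 ≡ 2 (mod 11); 2·6 ≡ 1, so inverse 6.
M/13 = 616; 616 ≡ 5 (mod 13); 5·8 ≡ 1, so inverse 8.
N ≡ 6·1001·1 + 1·1144·5 + 9·728·6 + 10·616·8 = 100318.
100318 mod 8008 = 4222.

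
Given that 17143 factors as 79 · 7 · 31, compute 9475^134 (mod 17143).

Mod 79: 9475 ≡ 74; by Fermat, exponent reduces to 134 mod 78 = 56; 74^56 ≡ 76 (mod 79).
Mod 7: 9475 ≡ 4; by Fermat, exponent reduces to 134 mod 6 = 2; 4^2 ≡ 2 (mod 7).
Mod 31: 9475 ≡ 20; by Fermat, exponent reduces to 134 mod 30 = 14; 20^14 ≡ 14 (mod 31).
Combine by CRT: x ≡ 76 (mod 79), x ≡ 2 (mod 7), x ≡ 14 (mod 31) ⇒ x ≡ 9872 (mod 17143).

9872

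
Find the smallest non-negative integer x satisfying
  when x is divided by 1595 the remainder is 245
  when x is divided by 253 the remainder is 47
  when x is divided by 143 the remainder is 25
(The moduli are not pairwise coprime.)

336790

gcd(1595, 253) = 11 and 11 | (47 − 245), so the pair is consistent; merging gives x ≡ 6625 (mod 36685), where 36685 = lcm(1595, 253).
gcd(36685, 143) = 11 and 11 | (25 − 6625), so the pair is consistent; merging gives x ≡ 336790 (mod 476905), where 476905 = lcm(36685, 143).
The solution is unique modulo lcm(1595, 253, 143) = 476905.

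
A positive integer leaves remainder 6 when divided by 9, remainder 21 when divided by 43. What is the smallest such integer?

From n ≡ 6 (mod 9) write n = 6 + 9t. Substituting into n ≡ 21 (mod 43) gives 9t ≡ 15 (mod 43), and since 9⁻¹ ≡ 24 (mod 43), t ≡ 16. Hence n ≡ 6 + 9·16 = 150 (mod 387).

150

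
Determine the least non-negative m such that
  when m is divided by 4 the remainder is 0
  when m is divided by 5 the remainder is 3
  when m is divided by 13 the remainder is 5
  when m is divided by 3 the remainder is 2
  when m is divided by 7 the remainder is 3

668

The moduli are pairwise coprime; N = 4·5·13·3·7 = 5460.
N/4 = 1365; 1365 ≡ 1 (mod 4), inverse 1.
N/5 = 1092; 1092 ≡ 2 (mod 5); 2·3 ≡ 1, so inverse 3.
N/13 = 420; 420 ≡ 4 (mod 13); 4·10 ≡ 1, so inverse 10.
N/3 = 1820; 1820 ≡ 2 (mod 3); 2·2 ≡ 1, so inverse 2.
N/7 = 780; 780 ≡ 3 (mod 7); 3·5 ≡ 1, so inverse 5.
m ≡ 0·1365·1 + 3·1092·3 + 5·420·10 + 2·1820·2 + 3·780·5 = 49808.
49808 mod 5460 = 668.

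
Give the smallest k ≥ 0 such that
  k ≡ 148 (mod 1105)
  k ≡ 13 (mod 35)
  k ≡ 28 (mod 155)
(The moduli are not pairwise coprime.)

164793

gcd(1105, 35) = 5 and 5 | (13 − 148), so the pair is consistent; merging gives k ≡ 2358 (mod 7735), where 7735 = lcm(1105, 35).
gcd(7735, 155) = 5 and 5 | (28 − 2358), so the pair is consistent; merging gives k ≡ 164793 (mod 239785), where 239785 = lcm(7735, 155).
The solution is unique modulo lcm(1105, 35, 155) = 239785.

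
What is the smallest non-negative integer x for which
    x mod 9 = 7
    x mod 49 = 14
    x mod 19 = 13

2464

The moduli are pairwise coprime; N = 9·49·19 = 8379.
N/9 = 931; 931 ≡ 4 (mod 9); 4·7 ≡ 1, so inverse 7.
N/49 = 171; 171 ≡ 24 (mod 49); 24·47 ≡ 1, so inverse 47.
N/19 = 441; 441 ≡ 4 (mod 19); 4·5 ≡ 1, so inverse 5.
x ≡ 7·931·7 + 14·171·47 + 13·441·5 = 186802.
186802 mod 8379 = 2464.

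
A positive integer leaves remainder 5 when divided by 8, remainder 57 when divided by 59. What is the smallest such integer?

Combine the congruences pairwise.
From a ≡ 5 (mod 8) write a = 5 + 8t. Substituting into a ≡ 57 (mod 59) gives 8t ≡ 52 (mod 59), and since 8⁻¹ ≡ 37 (mod 59), t ≡ 36. Hence a ≡ 5 + 8·36 = 293 (mod 472).

293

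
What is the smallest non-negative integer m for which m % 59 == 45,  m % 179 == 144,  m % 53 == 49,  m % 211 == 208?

46644501

From m ≡ 45 (mod 59) write m = 45 + 59t. Substituting into m ≡ 144 (mod 179) gives 59t ≡ 99 (mod 179), and since 59⁻¹ ≡ 88 (mod 179), t ≡ 120. Hence m ≡ 45 + 59·120 = 7125 (mod 10561).
From m ≡ 7125 (mod 10561) write m = 7125 + 10561t. Substituting into m ≡ 49 (mod 53) gives 10561t ≡ 26 (mod 53), and since 14⁻¹ ≡ 19 (mod 53), t ≡ 17. Hence m ≡ 7125 + 10561·17 = 186662 (mod 559733).
From m ≡ 186662 (mod 559733) write m = 186662 + 559733t. Substituting into m ≡ 208 (mod 211) gives 559733t ≡ 70 (mod 211), and since 161⁻¹ ≡ 173 (mod 211), t ≡ 83. Hence m ≡ 186662 + 559733·83 = 46644501 (mod 118103663).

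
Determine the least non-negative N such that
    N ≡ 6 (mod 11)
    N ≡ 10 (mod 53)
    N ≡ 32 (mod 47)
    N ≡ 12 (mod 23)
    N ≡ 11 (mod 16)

Combine the congruences pairwise.
From N ≡ 6 (mod 11) write N = 6 + 11t. Substituting into N ≡ 10 (mod 53) gives 11t ≡ 4 (mod 53), and since 11⁻¹ ≡ 29 (mod 53), t ≡ 10. Hence N ≡ 6 + 11·10 = 116 (mod 583).
From N ≡ 116 (mod 583) write N = 116 + 583t. Substituting into N ≡ 32 (mod 47) gives 583t ≡ 10 (mod 47), and since 19⁻¹ ≡ 5 (mod 47), t ≡ 3. Hence N ≡ 116 + 583·3 = 1865 (mod 27401).
From N ≡ 1865 (mod 27401) write N = 1865 + 27401t. Substituting into N ≡ 12 (mod 23) gives 27401t ≡ 10 (mod 23), and since 8⁻¹ ≡ 3 (mod 23), t ≡ 7. Hence N ≡ 1865 + 27401·7 = 193672 (mod 630223).
From N ≡ 193672 (mod 630223) write N = 193672 + 630223t. Substituting into N ≡ 11 (mod 16) gives 630223t ≡ 3 (mod 16), and since 15⁻¹ ≡ 15 (mod 16), t ≡ 13. Hence N ≡ 193672 + 630223·13 = 8386571 (mod 10083568).

8386571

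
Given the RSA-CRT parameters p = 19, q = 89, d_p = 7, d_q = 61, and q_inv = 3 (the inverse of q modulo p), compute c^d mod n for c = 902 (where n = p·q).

878

m₁ = c^(d_p) mod p: c ≡ 9 (mod 19), and 9^7 mod 19 = 4.
m₂ = c^(d_q) mod q: c ≡ 12 (mod 89), and 12^61 mod 89 = 77.
h = q_inv·(m₁ − m₂) mod p = 3·(4 − 77) mod 19 = 9.
m = m₂ + h·q = 77 + 9·89 = 878.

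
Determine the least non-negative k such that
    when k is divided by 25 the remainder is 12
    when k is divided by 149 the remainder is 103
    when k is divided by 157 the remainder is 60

Combine the congruences pairwise.
From k ≡ 12 (mod 25) write k = 12 + 25t. Substituting into k ≡ 103 (mod 149) gives 25t ≡ 91 (mod 149), and since 25⁻¹ ≡ 6 (mod 149), t ≡ 99. Hence k ≡ 12 + 25·99 = 2487 (mod 3725).
From k ≡ 2487 (mod 3725) write k = 2487 + 3725t. Substituting into k ≡ 60 (mod 157) gives 3725t ≡ 85 (mod 157), and since 114⁻¹ ≡ 73 (mod 157), t ≡ 82. Hence k ≡ 2487 + 3725·82 = 307937 (mod 584825).

307937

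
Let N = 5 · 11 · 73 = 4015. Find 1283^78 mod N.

Mod 5: 1283 ≡ 3; by Fermat, exponent reduces to 78 mod 4 = 2; 3^2 ≡ 4 (mod 5).
Mod 11: 1283 ≡ 7; by Fermat, exponent reduces to 78 mod 10 = 8; 7^8 ≡ 9 (mod 11).
Mod 73: 1283 ≡ 42; by Fermat, exponent reduces to 78 mod 72 = 6; 42^6 ≡ 49 (mod 73).
Combine by CRT: x ≡ 4 (mod 5), x ≡ 9 (mod 11), x ≡ 49 (mod 73) ⇒ x ≡ 779 (mod 4015).

779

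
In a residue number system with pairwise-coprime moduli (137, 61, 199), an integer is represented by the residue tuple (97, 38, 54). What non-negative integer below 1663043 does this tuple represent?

From x ≡ 97 (mod 137) write x = 97 + 137t. Substituting into x ≡ 38 (mod 61) gives 137t ≡ 2 (mod 61), and since 15⁻¹ ≡ 57 (mod 61), t ≡ 53. Hence x ≡ 97 + 137·53 = 7358 (mod 8357).
From x ≡ 7358 (mod 8357) write x = 7358 + 8357t. Substituting into x ≡ 54 (mod 199) gives 8357t ≡ 59 (mod 199), and since 198⁻¹ ≡ 198 (mod 199), t ≡ 140. Hence x ≡ 7358 + 8357·140 = 1177338 (mod 1663043).

1177338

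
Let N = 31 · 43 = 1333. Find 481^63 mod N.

Mod 31: 481 ≡ 16; by Fermat, exponent reduces to 63 mod 30 = 3; 16^3 ≡ 4 (mod 31).
Mod 43: 481 ≡ 8; by Fermat, exponent reduces to 63 mod 42 = 21; 8^21 ≡ 42 (mod 43).
Combine by CRT: x ≡ 4 (mod 31), x ≡ 42 (mod 43) ⇒ x ≡ 128 (mod 1333).

128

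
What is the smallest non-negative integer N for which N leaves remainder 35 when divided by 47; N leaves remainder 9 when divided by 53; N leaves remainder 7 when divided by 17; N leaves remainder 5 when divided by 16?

From N ≡ 35 (mod 47) write N = 35 + 47t. Substituting into N ≡ 9 (mod 53) gives 47t ≡ 27 (mod 53), and since 47⁻¹ ≡ 44 (mod 53), t ≡ 22. Hence N ≡ 35 + 47·22 = 1069 (mod 2491).
From N ≡ 1069 (mod 2491) write N = 1069 + 2491t. Substituting into N ≡ 7 (mod 17) gives 2491t ≡ 9 (mod 17), and since 9⁻¹ ≡ 2 (mod 17), t ≡ 1. Hence N ≡ 1069 + 2491·1 = 3560 (mod 42347).
From N ≡ 3560 (mod 42347) write N = 3560 + 42347t. Substituting into N ≡ 5 (mod 16) gives 42347t ≡ 13 (mod 16), and since 11⁻¹ ≡ 3 (mod 16), t ≡ 7. Hence N ≡ 3560 + 42347·7 = 299989 (mod 677552).

299989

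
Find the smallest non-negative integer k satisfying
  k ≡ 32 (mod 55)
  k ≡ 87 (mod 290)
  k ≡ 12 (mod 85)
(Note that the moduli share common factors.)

12847

gcd(55, 290) = 5 and 5 | (87 − 32), so the pair is consistent; merging gives k ≡ 87 (mod 3190), where 3190 = lcm(55, 290).
gcd(3190, 85) = 5 and 5 | (12 − 87), so the pair is consistent; merging gives k ≡ 12847 (mod 54230), where 54230 = lcm(3190, 85).
The solution is unique modulo lcm(55, 290, 85) = 54230.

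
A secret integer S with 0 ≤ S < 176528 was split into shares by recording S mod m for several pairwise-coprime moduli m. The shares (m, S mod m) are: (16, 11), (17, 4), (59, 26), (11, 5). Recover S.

From S ≡ 11 (mod 16) write S = 11 + 16t. Substituting into S ≡ 4 (mod 17) gives 16t ≡ 10 (mod 17), and since 16⁻¹ ≡ 16 (mod 17), t ≡ 7. Hence S ≡ 11 + 16·7 = 123 (mod 272).
From S ≡ 123 (mod 272) write S = 123 + 272t. Substituting into S ≡ 26 (mod 59) gives 272t ≡ 21 (mod 59), and since 36⁻¹ ≡ 41 (mod 59), t ≡ 35. Hence S ≡ 123 + 272·35 = 9643 (mod 16048).
From S ≡ 9643 (mod 16048) write S = 9643 + 16048t. Substituting into S ≡ 5 (mod 11) gives 16048t ≡ 9 (mod 11), and since 10⁻¹ ≡ 10 (mod 11), t ≡ 2. Hence S ≡ 9643 + 16048·2 = 41739 (mod 176528).

41739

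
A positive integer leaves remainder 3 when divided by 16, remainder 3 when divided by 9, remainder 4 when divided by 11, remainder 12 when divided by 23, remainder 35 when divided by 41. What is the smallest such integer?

1237251

Combine the congruences pairwise.
From n ≡ 3 (mod 16) write n = 3 + 16t. Substituting into n ≡ 3 (mod 9) gives 16t ≡ 0 (mod 9), and since 7⁻¹ ≡ 4 (mod 9), t ≡ 0. Hence n ≡ 3 + 16·0 = 3 (mod 144).
From n ≡ 3 (mod 144) write n = 3 + 144t. Substituting into n ≡ 4 (mod 11) gives 144t ≡ 1 (mod 11), and since 1⁻¹ ≡ 1 (mod 11), t ≡ 1. Hence n ≡ 3 + 144·1 = 147 (mod 1584).
From n ≡ 147 (mod 1584) write n = 147 + 1584t. Substituting into n ≡ 12 (mod 23) gives 1584t ≡ 3 (mod 23), and since 20⁻¹ ≡ 15 (mod 23), t ≡ 22. Hence n ≡ 147 + 1584·22 = 34995 (mod 36432).
From n ≡ 34995 (mod 36432) write n = 34995 + 36432t. Substituting into n ≡ 35 (mod 41) gives 36432t ≡ 13 (mod 41), and since 24⁻¹ ≡ 12 (mod 41), t ≡ 33. Hence n ≡ 34995 + 36432·33 = 1237251 (mod 1493712).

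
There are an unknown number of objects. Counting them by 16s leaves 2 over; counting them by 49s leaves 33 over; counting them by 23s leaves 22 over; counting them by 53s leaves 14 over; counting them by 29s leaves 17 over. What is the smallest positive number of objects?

2086306

The moduli are pairwise coprime; M = 16·49·23·53·29 = 27715184.
M/16 = 1732199; 1732199 ≡ 7 (mod 16); 7·7 ≡ 1, so inverse 7.
M/49 = 565616; 565616 ≡ 9 (mod 49); 9·11 ≡ 1, so inverse 11.
M/23 = 1205008; 1205008 ≡ 15 (mod 23); 15·20 ≡ 1, so inverse 20.
M/53 = 522928; 522928 ≡ 30 (mod 53); 30·23 ≡ 1, so inverse 23.
M/29 = 955696; 955696 ≡ 1 (mod 29), inverse 1.
N ≡ 2·1732199·7 + 33·565616·11 + 22·1205008·20 + 14·522928·23 + 17·955696·1 = 944402562.
944402562 mod 27715184 = 2086306.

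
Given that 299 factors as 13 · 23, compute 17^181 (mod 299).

Mod 13: 17 ≡ 4; by Fermat, exponent reduces to 181 mod 12 = 1; 4^1 ≡ 4 (mod 13).
Mod 23: 17 ≡ 17; by Fermat, exponent reduces to 181 mod 22 = 5; 17^5 ≡ 21 (mod 23).
Combine by CRT: x ≡ 4 (mod 13), x ≡ 21 (mod 23) ⇒ x ≡ 251 (mod 299).

251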